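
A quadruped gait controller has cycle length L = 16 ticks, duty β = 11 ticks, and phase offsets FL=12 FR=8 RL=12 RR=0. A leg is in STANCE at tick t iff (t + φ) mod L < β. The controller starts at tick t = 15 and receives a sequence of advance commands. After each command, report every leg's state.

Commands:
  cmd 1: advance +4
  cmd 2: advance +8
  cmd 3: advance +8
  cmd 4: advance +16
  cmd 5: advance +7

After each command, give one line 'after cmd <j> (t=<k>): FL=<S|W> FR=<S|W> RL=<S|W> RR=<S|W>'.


start t=15: FL=W FR=S RL=W RR=W
cmd 1: advance +4 → t=19, phase=(15,11,15,3) → FL=W FR=W RL=W RR=S
cmd 2: advance +8 → t=27, phase=(7,3,7,11) → FL=S FR=S RL=S RR=W
cmd 3: advance +8 → t=35, phase=(15,11,15,3) → FL=W FR=W RL=W RR=S
cmd 4: advance +16 → t=51, phase=(15,11,15,3) → FL=W FR=W RL=W RR=S
cmd 5: advance +7 → t=58, phase=(6,2,6,10) → FL=S FR=S RL=S RR=S

after cmd 1 (t=19): FL=W FR=W RL=W RR=S
after cmd 2 (t=27): FL=S FR=S RL=S RR=W
after cmd 3 (t=35): FL=W FR=W RL=W RR=S
after cmd 4 (t=51): FL=W FR=W RL=W RR=S
after cmd 5 (t=58): FL=S FR=S RL=S RR=S


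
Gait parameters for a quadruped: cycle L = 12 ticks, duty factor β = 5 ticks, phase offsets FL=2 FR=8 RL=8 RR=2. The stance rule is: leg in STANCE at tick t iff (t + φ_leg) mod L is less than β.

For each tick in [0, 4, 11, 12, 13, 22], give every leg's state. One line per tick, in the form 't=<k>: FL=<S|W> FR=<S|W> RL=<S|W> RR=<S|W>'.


t=0: FL=S FR=W RL=W RR=S
t=4: FL=W FR=S RL=S RR=W
t=11: FL=S FR=W RL=W RR=S
t=12: FL=S FR=W RL=W RR=S
t=13: FL=S FR=W RL=W RR=S
t=22: FL=S FR=W RL=W RR=S

t=0: phase=(2,8,8,2) vs β=5 → FL=S FR=W RL=W RR=S
t=4: phase=(6,0,0,6) vs β=5 → FL=W FR=S RL=S RR=W
t=11: phase=(1,7,7,1) vs β=5 → FL=S FR=W RL=W RR=S
t=12: phase=(2,8,8,2) vs β=5 → FL=S FR=W RL=W RR=S
t=13: phase=(3,9,9,3) vs β=5 → FL=S FR=W RL=W RR=S
t=22: phase=(0,6,6,0) vs β=5 → FL=S FR=W RL=W RR=S


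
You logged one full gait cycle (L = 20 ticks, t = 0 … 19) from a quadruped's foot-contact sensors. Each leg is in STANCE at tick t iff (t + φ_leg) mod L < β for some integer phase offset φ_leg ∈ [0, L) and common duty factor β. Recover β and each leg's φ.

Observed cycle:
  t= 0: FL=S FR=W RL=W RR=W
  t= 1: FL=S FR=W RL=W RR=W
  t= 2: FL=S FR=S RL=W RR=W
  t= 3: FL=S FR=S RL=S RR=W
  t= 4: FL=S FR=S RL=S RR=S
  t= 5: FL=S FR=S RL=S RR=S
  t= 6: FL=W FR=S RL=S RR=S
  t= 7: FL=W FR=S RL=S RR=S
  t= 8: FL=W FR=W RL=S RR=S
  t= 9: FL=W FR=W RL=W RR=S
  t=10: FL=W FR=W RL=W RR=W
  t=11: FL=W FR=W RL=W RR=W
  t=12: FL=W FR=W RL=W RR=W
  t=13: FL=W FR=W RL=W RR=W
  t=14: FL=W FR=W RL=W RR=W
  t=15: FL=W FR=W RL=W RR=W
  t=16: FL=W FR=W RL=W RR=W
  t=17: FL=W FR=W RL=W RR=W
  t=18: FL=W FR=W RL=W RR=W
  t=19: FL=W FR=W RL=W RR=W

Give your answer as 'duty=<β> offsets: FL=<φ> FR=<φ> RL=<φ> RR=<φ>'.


duty β = stance ticks per leg = 6
FL: stance ticks = 6; W→S at t=0 → φ=0
FR: stance ticks = 6; W→S at t=2 → φ=18
RL: stance ticks = 6; W→S at t=3 → φ=17
RR: stance ticks = 6; W→S at t=4 → φ=16

duty=6 offsets: FL=0 FR=18 RL=17 RR=16


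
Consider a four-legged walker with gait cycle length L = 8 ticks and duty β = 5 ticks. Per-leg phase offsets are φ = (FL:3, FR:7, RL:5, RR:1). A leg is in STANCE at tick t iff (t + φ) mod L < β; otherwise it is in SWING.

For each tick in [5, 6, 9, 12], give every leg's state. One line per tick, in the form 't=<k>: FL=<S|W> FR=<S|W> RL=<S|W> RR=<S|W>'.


t=5: FL=S FR=S RL=S RR=W
t=6: FL=S FR=W RL=S RR=W
t=9: FL=S FR=S RL=W RR=S
t=12: FL=W FR=S RL=S RR=W

t=5: phase=(0,4,2,6) vs β=5 → FL=S FR=S RL=S RR=W
t=6: phase=(1,5,3,7) vs β=5 → FL=S FR=W RL=S RR=W
t=9: phase=(4,0,6,2) vs β=5 → FL=S FR=S RL=W RR=S
t=12: phase=(7,3,1,5) vs β=5 → FL=W FR=S RL=S RR=W


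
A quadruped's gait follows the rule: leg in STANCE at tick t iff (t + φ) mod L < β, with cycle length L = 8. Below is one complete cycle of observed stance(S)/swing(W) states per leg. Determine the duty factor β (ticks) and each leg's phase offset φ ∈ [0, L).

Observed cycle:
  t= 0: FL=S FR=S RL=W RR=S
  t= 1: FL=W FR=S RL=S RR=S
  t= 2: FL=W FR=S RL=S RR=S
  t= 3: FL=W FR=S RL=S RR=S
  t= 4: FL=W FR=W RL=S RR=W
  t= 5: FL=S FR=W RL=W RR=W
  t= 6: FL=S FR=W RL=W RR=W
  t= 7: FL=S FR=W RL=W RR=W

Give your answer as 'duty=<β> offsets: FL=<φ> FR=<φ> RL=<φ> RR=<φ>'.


duty β = stance ticks per leg = 4
FL: stance ticks = 4; W→S at t=5 → φ=3
FR: stance ticks = 4; W→S at t=0 → φ=0
RL: stance ticks = 4; W→S at t=1 → φ=7
RR: stance ticks = 4; W→S at t=0 → φ=0

duty=4 offsets: FL=3 FR=0 RL=7 RR=0


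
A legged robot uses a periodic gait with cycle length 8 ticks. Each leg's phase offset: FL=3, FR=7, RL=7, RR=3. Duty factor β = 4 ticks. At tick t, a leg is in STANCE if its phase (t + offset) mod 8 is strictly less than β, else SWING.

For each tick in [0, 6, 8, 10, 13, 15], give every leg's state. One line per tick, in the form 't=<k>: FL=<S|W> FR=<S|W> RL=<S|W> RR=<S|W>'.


t=0: phase=(3,7,7,3) vs β=4 → FL=S FR=W RL=W RR=S
t=6: phase=(1,5,5,1) vs β=4 → FL=S FR=W RL=W RR=S
t=8: phase=(3,7,7,3) vs β=4 → FL=S FR=W RL=W RR=S
t=10: phase=(5,1,1,5) vs β=4 → FL=W FR=S RL=S RR=W
t=13: phase=(0,4,4,0) vs β=4 → FL=S FR=W RL=W RR=S
t=15: phase=(2,6,6,2) vs β=4 → FL=S FR=W RL=W RR=S

t=0: FL=S FR=W RL=W RR=S
t=6: FL=S FR=W RL=W RR=S
t=8: FL=S FR=W RL=W RR=S
t=10: FL=W FR=S RL=S RR=W
t=13: FL=S FR=W RL=W RR=S
t=15: FL=S FR=W RL=W RR=S


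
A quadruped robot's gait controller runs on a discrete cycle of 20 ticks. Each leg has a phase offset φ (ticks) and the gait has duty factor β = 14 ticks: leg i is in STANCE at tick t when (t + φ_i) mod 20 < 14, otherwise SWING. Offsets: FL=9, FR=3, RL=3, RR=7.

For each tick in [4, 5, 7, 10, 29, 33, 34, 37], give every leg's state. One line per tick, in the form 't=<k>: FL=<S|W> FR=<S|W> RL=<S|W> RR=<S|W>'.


t=4: FL=S FR=S RL=S RR=S
t=5: FL=W FR=S RL=S RR=S
t=7: FL=W FR=S RL=S RR=W
t=10: FL=W FR=S RL=S RR=W
t=29: FL=W FR=S RL=S RR=W
t=33: FL=S FR=W RL=W RR=S
t=34: FL=S FR=W RL=W RR=S
t=37: FL=S FR=S RL=S RR=S

t=4: phase=(13,7,7,11) vs β=14 → FL=S FR=S RL=S RR=S
t=5: phase=(14,8,8,12) vs β=14 → FL=W FR=S RL=S RR=S
t=7: phase=(16,10,10,14) vs β=14 → FL=W FR=S RL=S RR=W
t=10: phase=(19,13,13,17) vs β=14 → FL=W FR=S RL=S RR=W
t=29: phase=(18,12,12,16) vs β=14 → FL=W FR=S RL=S RR=W
t=33: phase=(2,16,16,0) vs β=14 → FL=S FR=W RL=W RR=S
t=34: phase=(3,17,17,1) vs β=14 → FL=S FR=W RL=W RR=S
t=37: phase=(6,0,0,4) vs β=14 → FL=S FR=S RL=S RR=S


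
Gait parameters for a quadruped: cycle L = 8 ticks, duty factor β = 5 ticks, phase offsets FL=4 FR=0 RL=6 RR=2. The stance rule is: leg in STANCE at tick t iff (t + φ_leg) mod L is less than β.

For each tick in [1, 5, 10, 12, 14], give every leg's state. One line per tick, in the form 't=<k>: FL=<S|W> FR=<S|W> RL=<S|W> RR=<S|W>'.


t=1: phase=(5,1,7,3) vs β=5 → FL=W FR=S RL=W RR=S
t=5: phase=(1,5,3,7) vs β=5 → FL=S FR=W RL=S RR=W
t=10: phase=(6,2,0,4) vs β=5 → FL=W FR=S RL=S RR=S
t=12: phase=(0,4,2,6) vs β=5 → FL=S FR=S RL=S RR=W
t=14: phase=(2,6,4,0) vs β=5 → FL=S FR=W RL=S RR=S

t=1: FL=W FR=S RL=W RR=S
t=5: FL=S FR=W RL=S RR=W
t=10: FL=W FR=S RL=S RR=S
t=12: FL=S FR=S RL=S RR=W
t=14: FL=S FR=W RL=S RR=S


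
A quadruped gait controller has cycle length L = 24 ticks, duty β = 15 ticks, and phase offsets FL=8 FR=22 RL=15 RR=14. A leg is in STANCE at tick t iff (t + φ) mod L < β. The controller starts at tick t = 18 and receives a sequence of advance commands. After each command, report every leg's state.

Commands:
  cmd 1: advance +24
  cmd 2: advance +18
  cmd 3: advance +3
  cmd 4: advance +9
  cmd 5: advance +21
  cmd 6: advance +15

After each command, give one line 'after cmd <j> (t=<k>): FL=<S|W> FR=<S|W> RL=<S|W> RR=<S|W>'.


after cmd 1 (t=42): FL=S FR=W RL=S RR=S
after cmd 2 (t=60): FL=W FR=S RL=S RR=S
after cmd 3 (t=63): FL=W FR=S RL=S RR=S
after cmd 4 (t=72): FL=S FR=W RL=W RR=S
after cmd 5 (t=93): FL=S FR=W RL=S RR=S
after cmd 6 (t=108): FL=W FR=S RL=S RR=S

start t=18: FL=S FR=W RL=S RR=S
cmd 1: advance +24 → t=42, phase=(2,16,9,8) → FL=S FR=W RL=S RR=S
cmd 2: advance +18 → t=60, phase=(20,10,3,2) → FL=W FR=S RL=S RR=S
cmd 3: advance +3 → t=63, phase=(23,13,6,5) → FL=W FR=S RL=S RR=S
cmd 4: advance +9 → t=72, phase=(8,22,15,14) → FL=S FR=W RL=W RR=S
cmd 5: advance +21 → t=93, phase=(5,19,12,11) → FL=S FR=W RL=S RR=S
cmd 6: advance +15 → t=108, phase=(20,10,3,2) → FL=W FR=S RL=S RR=S


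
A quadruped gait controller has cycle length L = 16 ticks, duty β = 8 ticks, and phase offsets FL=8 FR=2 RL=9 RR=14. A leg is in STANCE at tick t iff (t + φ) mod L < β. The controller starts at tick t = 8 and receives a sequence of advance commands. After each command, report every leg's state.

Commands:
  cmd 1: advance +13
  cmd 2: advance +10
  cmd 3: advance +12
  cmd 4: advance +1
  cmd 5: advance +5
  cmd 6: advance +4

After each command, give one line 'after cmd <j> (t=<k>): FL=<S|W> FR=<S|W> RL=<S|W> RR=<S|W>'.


after cmd 1 (t=21): FL=W FR=S RL=W RR=S
after cmd 2 (t=31): FL=S FR=S RL=W RR=W
after cmd 3 (t=43): FL=S FR=W RL=S RR=W
after cmd 4 (t=44): FL=S FR=W RL=S RR=W
after cmd 5 (t=49): FL=W FR=S RL=W RR=W
after cmd 6 (t=53): FL=W FR=S RL=W RR=S

start t=8: FL=S FR=W RL=S RR=S
cmd 1: advance +13 → t=21, phase=(13,7,14,3) → FL=W FR=S RL=W RR=S
cmd 2: advance +10 → t=31, phase=(7,1,8,13) → FL=S FR=S RL=W RR=W
cmd 3: advance +12 → t=43, phase=(3,13,4,9) → FL=S FR=W RL=S RR=W
cmd 4: advance +1 → t=44, phase=(4,14,5,10) → FL=S FR=W RL=S RR=W
cmd 5: advance +5 → t=49, phase=(9,3,10,15) → FL=W FR=S RL=W RR=W
cmd 6: advance +4 → t=53, phase=(13,7,14,3) → FL=W FR=S RL=W RR=S


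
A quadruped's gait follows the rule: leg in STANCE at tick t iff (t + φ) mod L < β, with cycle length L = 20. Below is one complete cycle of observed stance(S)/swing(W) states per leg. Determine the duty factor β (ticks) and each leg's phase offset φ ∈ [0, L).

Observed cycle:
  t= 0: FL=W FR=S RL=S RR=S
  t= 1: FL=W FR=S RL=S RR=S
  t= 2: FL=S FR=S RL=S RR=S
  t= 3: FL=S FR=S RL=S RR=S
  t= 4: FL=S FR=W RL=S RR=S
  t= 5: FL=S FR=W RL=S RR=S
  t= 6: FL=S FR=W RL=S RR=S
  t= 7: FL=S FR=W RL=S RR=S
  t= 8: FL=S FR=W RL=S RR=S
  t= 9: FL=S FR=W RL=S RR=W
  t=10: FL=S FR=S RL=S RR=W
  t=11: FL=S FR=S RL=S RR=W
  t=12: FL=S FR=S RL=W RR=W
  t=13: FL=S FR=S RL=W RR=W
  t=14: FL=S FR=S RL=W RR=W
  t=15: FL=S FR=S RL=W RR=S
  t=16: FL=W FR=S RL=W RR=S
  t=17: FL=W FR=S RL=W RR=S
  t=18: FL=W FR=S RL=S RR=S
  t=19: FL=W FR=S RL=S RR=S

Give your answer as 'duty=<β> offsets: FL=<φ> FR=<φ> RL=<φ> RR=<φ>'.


duty=14 offsets: FL=18 FR=10 RL=2 RR=5

duty β = stance ticks per leg = 14
FL: stance ticks = 14; W→S at t=2 → φ=18
FR: stance ticks = 14; W→S at t=10 → φ=10
RL: stance ticks = 14; W→S at t=18 → φ=2
RR: stance ticks = 14; W→S at t=15 → φ=5


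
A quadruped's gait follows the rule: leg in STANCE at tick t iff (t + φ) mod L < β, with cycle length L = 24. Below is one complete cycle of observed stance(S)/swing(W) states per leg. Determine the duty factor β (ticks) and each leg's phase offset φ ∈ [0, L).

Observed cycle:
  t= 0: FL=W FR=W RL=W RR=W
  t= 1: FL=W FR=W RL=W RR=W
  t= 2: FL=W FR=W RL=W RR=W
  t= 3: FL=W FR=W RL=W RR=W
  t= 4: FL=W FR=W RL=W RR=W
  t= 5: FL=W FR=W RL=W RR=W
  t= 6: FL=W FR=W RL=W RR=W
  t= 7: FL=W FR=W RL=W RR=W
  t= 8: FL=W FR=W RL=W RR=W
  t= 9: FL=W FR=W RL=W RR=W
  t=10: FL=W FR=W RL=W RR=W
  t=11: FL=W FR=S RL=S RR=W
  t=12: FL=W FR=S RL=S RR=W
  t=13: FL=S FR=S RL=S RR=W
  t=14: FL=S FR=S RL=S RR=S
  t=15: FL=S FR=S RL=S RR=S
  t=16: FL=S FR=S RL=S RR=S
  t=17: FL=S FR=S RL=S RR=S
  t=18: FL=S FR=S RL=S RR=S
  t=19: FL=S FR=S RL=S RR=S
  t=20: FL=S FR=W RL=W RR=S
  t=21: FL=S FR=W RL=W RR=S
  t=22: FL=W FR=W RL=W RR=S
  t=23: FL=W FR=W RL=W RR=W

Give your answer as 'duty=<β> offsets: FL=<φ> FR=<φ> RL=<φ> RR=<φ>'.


duty β = stance ticks per leg = 9
FL: stance ticks = 9; W→S at t=13 → φ=11
FR: stance ticks = 9; W→S at t=11 → φ=13
RL: stance ticks = 9; W→S at t=11 → φ=13
RR: stance ticks = 9; W→S at t=14 → φ=10

duty=9 offsets: FL=11 FR=13 RL=13 RR=10


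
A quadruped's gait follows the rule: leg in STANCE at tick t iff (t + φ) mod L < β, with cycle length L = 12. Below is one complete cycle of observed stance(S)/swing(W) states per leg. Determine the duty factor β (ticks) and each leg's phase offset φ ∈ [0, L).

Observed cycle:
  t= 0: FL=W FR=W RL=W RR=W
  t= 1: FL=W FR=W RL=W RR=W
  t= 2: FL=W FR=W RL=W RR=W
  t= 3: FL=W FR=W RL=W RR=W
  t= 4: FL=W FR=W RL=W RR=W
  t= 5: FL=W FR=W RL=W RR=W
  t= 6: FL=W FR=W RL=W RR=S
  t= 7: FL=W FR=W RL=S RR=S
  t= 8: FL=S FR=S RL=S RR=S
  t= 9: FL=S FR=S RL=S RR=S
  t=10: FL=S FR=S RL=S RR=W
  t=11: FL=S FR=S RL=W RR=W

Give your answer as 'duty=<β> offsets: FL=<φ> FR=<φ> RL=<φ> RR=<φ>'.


duty=4 offsets: FL=4 FR=4 RL=5 RR=6

duty β = stance ticks per leg = 4
FL: stance ticks = 4; W→S at t=8 → φ=4
FR: stance ticks = 4; W→S at t=8 → φ=4
RL: stance ticks = 4; W→S at t=7 → φ=5
RR: stance ticks = 4; W→S at t=6 → φ=6


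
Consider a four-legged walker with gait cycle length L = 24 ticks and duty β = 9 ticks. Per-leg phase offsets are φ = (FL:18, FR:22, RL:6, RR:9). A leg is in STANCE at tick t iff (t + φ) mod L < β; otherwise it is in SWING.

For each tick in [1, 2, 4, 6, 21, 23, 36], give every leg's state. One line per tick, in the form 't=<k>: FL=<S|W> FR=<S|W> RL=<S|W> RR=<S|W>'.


t=1: FL=W FR=W RL=S RR=W
t=2: FL=W FR=S RL=S RR=W
t=4: FL=W FR=S RL=W RR=W
t=6: FL=S FR=S RL=W RR=W
t=21: FL=W FR=W RL=S RR=S
t=23: FL=W FR=W RL=S RR=S
t=36: FL=S FR=W RL=W RR=W

t=1: phase=(19,23,7,10) vs β=9 → FL=W FR=W RL=S RR=W
t=2: phase=(20,0,8,11) vs β=9 → FL=W FR=S RL=S RR=W
t=4: phase=(22,2,10,13) vs β=9 → FL=W FR=S RL=W RR=W
t=6: phase=(0,4,12,15) vs β=9 → FL=S FR=S RL=W RR=W
t=21: phase=(15,19,3,6) vs β=9 → FL=W FR=W RL=S RR=S
t=23: phase=(17,21,5,8) vs β=9 → FL=W FR=W RL=S RR=S
t=36: phase=(6,10,18,21) vs β=9 → FL=S FR=W RL=W RR=W


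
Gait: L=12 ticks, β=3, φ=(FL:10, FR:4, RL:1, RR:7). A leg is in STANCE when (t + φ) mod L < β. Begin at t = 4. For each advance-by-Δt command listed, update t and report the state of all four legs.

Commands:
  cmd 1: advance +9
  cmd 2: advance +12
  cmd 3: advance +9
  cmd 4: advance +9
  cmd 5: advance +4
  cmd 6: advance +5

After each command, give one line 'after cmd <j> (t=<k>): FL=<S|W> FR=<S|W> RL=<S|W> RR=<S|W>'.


start t=4: FL=S FR=W RL=W RR=W
cmd 1: advance +9 → t=13, phase=(11,5,2,8) → FL=W FR=W RL=S RR=W
cmd 2: advance +12 → t=25, phase=(11,5,2,8) → FL=W FR=W RL=S RR=W
cmd 3: advance +9 → t=34, phase=(8,2,11,5) → FL=W FR=S RL=W RR=W
cmd 4: advance +9 → t=43, phase=(5,11,8,2) → FL=W FR=W RL=W RR=S
cmd 5: advance +4 → t=47, phase=(9,3,0,6) → FL=W FR=W RL=S RR=W
cmd 6: advance +5 → t=52, phase=(2,8,5,11) → FL=S FR=W RL=W RR=W

after cmd 1 (t=13): FL=W FR=W RL=S RR=W
after cmd 2 (t=25): FL=W FR=W RL=S RR=W
after cmd 3 (t=34): FL=W FR=S RL=W RR=W
after cmd 4 (t=43): FL=W FR=W RL=W RR=S
after cmd 5 (t=47): FL=W FR=W RL=S RR=W
after cmd 6 (t=52): FL=S FR=W RL=W RR=W


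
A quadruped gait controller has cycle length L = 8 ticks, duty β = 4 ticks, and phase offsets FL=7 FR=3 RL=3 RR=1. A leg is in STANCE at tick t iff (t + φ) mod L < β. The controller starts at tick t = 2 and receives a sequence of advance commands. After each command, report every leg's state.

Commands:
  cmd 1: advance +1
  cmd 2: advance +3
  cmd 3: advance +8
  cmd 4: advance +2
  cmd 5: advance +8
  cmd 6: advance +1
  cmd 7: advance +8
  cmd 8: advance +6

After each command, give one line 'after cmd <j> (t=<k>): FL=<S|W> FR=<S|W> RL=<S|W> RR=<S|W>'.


after cmd 1 (t=3): FL=S FR=W RL=W RR=W
after cmd 2 (t=6): FL=W FR=S RL=S RR=W
after cmd 3 (t=14): FL=W FR=S RL=S RR=W
after cmd 4 (t=16): FL=W FR=S RL=S RR=S
after cmd 5 (t=24): FL=W FR=S RL=S RR=S
after cmd 6 (t=25): FL=S FR=W RL=W RR=S
after cmd 7 (t=33): FL=S FR=W RL=W RR=S
after cmd 8 (t=39): FL=W FR=S RL=S RR=S

start t=2: FL=S FR=W RL=W RR=S
cmd 1: advance +1 → t=3, phase=(2,6,6,4) → FL=S FR=W RL=W RR=W
cmd 2: advance +3 → t=6, phase=(5,1,1,7) → FL=W FR=S RL=S RR=W
cmd 3: advance +8 → t=14, phase=(5,1,1,7) → FL=W FR=S RL=S RR=W
cmd 4: advance +2 → t=16, phase=(7,3,3,1) → FL=W FR=S RL=S RR=S
cmd 5: advance +8 → t=24, phase=(7,3,3,1) → FL=W FR=S RL=S RR=S
cmd 6: advance +1 → t=25, phase=(0,4,4,2) → FL=S FR=W RL=W RR=S
cmd 7: advance +8 → t=33, phase=(0,4,4,2) → FL=S FR=W RL=W RR=S
cmd 8: advance +6 → t=39, phase=(6,2,2,0) → FL=W FR=S RL=S RR=S


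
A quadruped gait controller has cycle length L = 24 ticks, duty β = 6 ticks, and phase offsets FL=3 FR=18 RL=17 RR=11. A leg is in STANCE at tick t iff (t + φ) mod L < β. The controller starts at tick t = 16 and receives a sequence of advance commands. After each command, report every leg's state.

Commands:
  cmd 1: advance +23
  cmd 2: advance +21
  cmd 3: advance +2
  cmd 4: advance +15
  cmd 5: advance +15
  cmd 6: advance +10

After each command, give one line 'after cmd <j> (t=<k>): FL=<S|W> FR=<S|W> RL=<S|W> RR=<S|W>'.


after cmd 1 (t=39): FL=W FR=W RL=W RR=S
after cmd 2 (t=60): FL=W FR=W RL=S RR=W
after cmd 3 (t=62): FL=W FR=W RL=W RR=S
after cmd 4 (t=77): FL=W FR=W RL=W RR=W
after cmd 5 (t=92): FL=W FR=W RL=W RR=W
after cmd 6 (t=102): FL=W FR=S RL=W RR=W

start t=16: FL=W FR=W RL=W RR=S
cmd 1: advance +23 → t=39, phase=(18,9,8,2) → FL=W FR=W RL=W RR=S
cmd 2: advance +21 → t=60, phase=(15,6,5,23) → FL=W FR=W RL=S RR=W
cmd 3: advance +2 → t=62, phase=(17,8,7,1) → FL=W FR=W RL=W RR=S
cmd 4: advance +15 → t=77, phase=(8,23,22,16) → FL=W FR=W RL=W RR=W
cmd 5: advance +15 → t=92, phase=(23,14,13,7) → FL=W FR=W RL=W RR=W
cmd 6: advance +10 → t=102, phase=(9,0,23,17) → FL=W FR=S RL=W RR=W


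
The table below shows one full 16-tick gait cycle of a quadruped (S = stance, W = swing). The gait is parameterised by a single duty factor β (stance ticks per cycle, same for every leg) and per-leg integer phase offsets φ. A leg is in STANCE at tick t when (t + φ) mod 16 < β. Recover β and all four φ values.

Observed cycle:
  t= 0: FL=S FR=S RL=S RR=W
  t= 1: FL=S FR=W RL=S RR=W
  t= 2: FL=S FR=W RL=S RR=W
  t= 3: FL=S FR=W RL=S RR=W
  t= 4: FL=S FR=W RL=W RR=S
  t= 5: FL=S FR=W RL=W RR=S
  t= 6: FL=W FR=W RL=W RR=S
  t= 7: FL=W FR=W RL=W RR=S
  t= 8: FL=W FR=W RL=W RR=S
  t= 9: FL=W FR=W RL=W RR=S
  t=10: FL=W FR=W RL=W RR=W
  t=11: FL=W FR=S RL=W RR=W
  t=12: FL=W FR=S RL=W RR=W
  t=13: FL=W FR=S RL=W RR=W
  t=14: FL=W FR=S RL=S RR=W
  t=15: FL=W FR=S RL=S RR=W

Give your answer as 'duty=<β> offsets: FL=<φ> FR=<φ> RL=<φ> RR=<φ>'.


duty=6 offsets: FL=0 FR=5 RL=2 RR=12

duty β = stance ticks per leg = 6
FL: stance ticks = 6; W→S at t=0 → φ=0
FR: stance ticks = 6; W→S at t=11 → φ=5
RL: stance ticks = 6; W→S at t=14 → φ=2
RR: stance ticks = 6; W→S at t=4 → φ=12


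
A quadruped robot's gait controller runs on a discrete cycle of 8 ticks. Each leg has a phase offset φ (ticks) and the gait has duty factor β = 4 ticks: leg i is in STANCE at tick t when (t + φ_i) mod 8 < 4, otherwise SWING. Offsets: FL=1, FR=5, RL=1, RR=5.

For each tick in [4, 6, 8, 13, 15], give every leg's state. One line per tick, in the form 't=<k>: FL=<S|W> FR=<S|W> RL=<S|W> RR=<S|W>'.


t=4: FL=W FR=S RL=W RR=S
t=6: FL=W FR=S RL=W RR=S
t=8: FL=S FR=W RL=S RR=W
t=13: FL=W FR=S RL=W RR=S
t=15: FL=S FR=W RL=S RR=W

t=4: phase=(5,1,5,1) vs β=4 → FL=W FR=S RL=W RR=S
t=6: phase=(7,3,7,3) vs β=4 → FL=W FR=S RL=W RR=S
t=8: phase=(1,5,1,5) vs β=4 → FL=S FR=W RL=S RR=W
t=13: phase=(6,2,6,2) vs β=4 → FL=W FR=S RL=W RR=S
t=15: phase=(0,4,0,4) vs β=4 → FL=S FR=W RL=S RR=W


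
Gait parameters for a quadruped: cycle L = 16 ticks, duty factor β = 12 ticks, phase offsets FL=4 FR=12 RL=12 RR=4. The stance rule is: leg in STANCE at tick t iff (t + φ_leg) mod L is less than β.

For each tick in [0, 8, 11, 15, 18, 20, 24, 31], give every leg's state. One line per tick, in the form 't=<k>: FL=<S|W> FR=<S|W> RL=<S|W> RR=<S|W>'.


t=0: FL=S FR=W RL=W RR=S
t=8: FL=W FR=S RL=S RR=W
t=11: FL=W FR=S RL=S RR=W
t=15: FL=S FR=S RL=S RR=S
t=18: FL=S FR=W RL=W RR=S
t=20: FL=S FR=S RL=S RR=S
t=24: FL=W FR=S RL=S RR=W
t=31: FL=S FR=S RL=S RR=S

t=0: phase=(4,12,12,4) vs β=12 → FL=S FR=W RL=W RR=S
t=8: phase=(12,4,4,12) vs β=12 → FL=W FR=S RL=S RR=W
t=11: phase=(15,7,7,15) vs β=12 → FL=W FR=S RL=S RR=W
t=15: phase=(3,11,11,3) vs β=12 → FL=S FR=S RL=S RR=S
t=18: phase=(6,14,14,6) vs β=12 → FL=S FR=W RL=W RR=S
t=20: phase=(8,0,0,8) vs β=12 → FL=S FR=S RL=S RR=S
t=24: phase=(12,4,4,12) vs β=12 → FL=W FR=S RL=S RR=W
t=31: phase=(3,11,11,3) vs β=12 → FL=S FR=S RL=S RR=S


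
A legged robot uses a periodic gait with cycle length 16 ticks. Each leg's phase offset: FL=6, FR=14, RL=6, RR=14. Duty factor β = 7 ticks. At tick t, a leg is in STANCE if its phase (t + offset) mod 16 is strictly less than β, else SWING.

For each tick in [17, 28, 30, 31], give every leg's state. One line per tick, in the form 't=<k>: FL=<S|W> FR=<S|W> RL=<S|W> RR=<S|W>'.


t=17: FL=W FR=W RL=W RR=W
t=28: FL=S FR=W RL=S RR=W
t=30: FL=S FR=W RL=S RR=W
t=31: FL=S FR=W RL=S RR=W

t=17: phase=(7,15,7,15) vs β=7 → FL=W FR=W RL=W RR=W
t=28: phase=(2,10,2,10) vs β=7 → FL=S FR=W RL=S RR=W
t=30: phase=(4,12,4,12) vs β=7 → FL=S FR=W RL=S RR=W
t=31: phase=(5,13,5,13) vs β=7 → FL=S FR=W RL=S RR=W


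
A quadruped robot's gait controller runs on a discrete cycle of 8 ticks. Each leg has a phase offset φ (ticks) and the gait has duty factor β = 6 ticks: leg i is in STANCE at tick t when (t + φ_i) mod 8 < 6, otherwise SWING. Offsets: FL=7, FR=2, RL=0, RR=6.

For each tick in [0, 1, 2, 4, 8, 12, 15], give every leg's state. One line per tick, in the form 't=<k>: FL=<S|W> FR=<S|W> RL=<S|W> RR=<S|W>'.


t=0: phase=(7,2,0,6) vs β=6 → FL=W FR=S RL=S RR=W
t=1: phase=(0,3,1,7) vs β=6 → FL=S FR=S RL=S RR=W
t=2: phase=(1,4,2,0) vs β=6 → FL=S FR=S RL=S RR=S
t=4: phase=(3,6,4,2) vs β=6 → FL=S FR=W RL=S RR=S
t=8: phase=(7,2,0,6) vs β=6 → FL=W FR=S RL=S RR=W
t=12: phase=(3,6,4,2) vs β=6 → FL=S FR=W RL=S RR=S
t=15: phase=(6,1,7,5) vs β=6 → FL=W FR=S RL=W RR=S

t=0: FL=W FR=S RL=S RR=W
t=1: FL=S FR=S RL=S RR=W
t=2: FL=S FR=S RL=S RR=S
t=4: FL=S FR=W RL=S RR=S
t=8: FL=W FR=S RL=S RR=W
t=12: FL=S FR=W RL=S RR=S
t=15: FL=W FR=S RL=W RR=S


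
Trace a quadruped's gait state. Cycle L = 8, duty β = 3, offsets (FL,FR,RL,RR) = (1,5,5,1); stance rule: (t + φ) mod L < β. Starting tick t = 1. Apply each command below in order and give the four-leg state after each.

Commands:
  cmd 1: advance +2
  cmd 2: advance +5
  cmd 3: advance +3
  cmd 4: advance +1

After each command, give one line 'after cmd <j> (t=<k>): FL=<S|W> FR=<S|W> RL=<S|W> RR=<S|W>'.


after cmd 1 (t=3): FL=W FR=S RL=S RR=W
after cmd 2 (t=8): FL=S FR=W RL=W RR=S
after cmd 3 (t=11): FL=W FR=S RL=S RR=W
after cmd 4 (t=12): FL=W FR=S RL=S RR=W

start t=1: FL=S FR=W RL=W RR=S
cmd 1: advance +2 → t=3, phase=(4,0,0,4) → FL=W FR=S RL=S RR=W
cmd 2: advance +5 → t=8, phase=(1,5,5,1) → FL=S FR=W RL=W RR=S
cmd 3: advance +3 → t=11, phase=(4,0,0,4) → FL=W FR=S RL=S RR=W
cmd 4: advance +1 → t=12, phase=(5,1,1,5) → FL=W FR=S RL=S RR=W


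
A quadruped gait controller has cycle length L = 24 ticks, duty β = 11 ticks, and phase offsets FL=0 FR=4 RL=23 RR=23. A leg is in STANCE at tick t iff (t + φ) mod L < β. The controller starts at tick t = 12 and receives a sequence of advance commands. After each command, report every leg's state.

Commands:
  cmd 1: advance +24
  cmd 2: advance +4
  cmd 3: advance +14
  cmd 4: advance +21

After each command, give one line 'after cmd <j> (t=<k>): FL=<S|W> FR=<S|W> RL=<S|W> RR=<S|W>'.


after cmd 1 (t=36): FL=W FR=W RL=W RR=W
after cmd 2 (t=40): FL=W FR=W RL=W RR=W
after cmd 3 (t=54): FL=S FR=S RL=S RR=S
after cmd 4 (t=75): FL=S FR=S RL=S RR=S

start t=12: FL=W FR=W RL=W RR=W
cmd 1: advance +24 → t=36, phase=(12,16,11,11) → FL=W FR=W RL=W RR=W
cmd 2: advance +4 → t=40, phase=(16,20,15,15) → FL=W FR=W RL=W RR=W
cmd 3: advance +14 → t=54, phase=(6,10,5,5) → FL=S FR=S RL=S RR=S
cmd 4: advance +21 → t=75, phase=(3,7,2,2) → FL=S FR=S RL=S RR=S


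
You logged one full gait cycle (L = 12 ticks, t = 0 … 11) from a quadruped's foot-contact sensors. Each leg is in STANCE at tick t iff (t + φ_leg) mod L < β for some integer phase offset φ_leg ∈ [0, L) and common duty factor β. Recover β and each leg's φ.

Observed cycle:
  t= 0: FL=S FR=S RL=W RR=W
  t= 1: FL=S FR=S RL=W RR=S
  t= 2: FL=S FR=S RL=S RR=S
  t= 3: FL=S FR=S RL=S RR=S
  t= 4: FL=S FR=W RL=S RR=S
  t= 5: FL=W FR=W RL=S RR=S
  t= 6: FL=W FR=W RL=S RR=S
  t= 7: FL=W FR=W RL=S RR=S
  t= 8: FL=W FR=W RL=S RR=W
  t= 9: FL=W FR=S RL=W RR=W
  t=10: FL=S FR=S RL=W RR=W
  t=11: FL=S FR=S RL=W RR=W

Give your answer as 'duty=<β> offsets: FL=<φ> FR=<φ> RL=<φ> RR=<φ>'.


duty β = stance ticks per leg = 7
FL: stance ticks = 7; W→S at t=10 → φ=2
FR: stance ticks = 7; W→S at t=9 → φ=3
RL: stance ticks = 7; W→S at t=2 → φ=10
RR: stance ticks = 7; W→S at t=1 → φ=11

duty=7 offsets: FL=2 FR=3 RL=10 RR=11


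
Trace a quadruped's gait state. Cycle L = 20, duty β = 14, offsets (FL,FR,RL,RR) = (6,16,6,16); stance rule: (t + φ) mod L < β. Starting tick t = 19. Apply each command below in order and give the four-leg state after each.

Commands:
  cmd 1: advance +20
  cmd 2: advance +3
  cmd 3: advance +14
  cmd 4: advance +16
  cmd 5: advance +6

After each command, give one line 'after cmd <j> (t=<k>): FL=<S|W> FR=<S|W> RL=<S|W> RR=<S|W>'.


start t=19: FL=S FR=W RL=S RR=W
cmd 1: advance +20 → t=39, phase=(5,15,5,15) → FL=S FR=W RL=S RR=W
cmd 2: advance +3 → t=42, phase=(8,18,8,18) → FL=S FR=W RL=S RR=W
cmd 3: advance +14 → t=56, phase=(2,12,2,12) → FL=S FR=S RL=S RR=S
cmd 4: advance +16 → t=72, phase=(18,8,18,8) → FL=W FR=S RL=W RR=S
cmd 5: advance +6 → t=78, phase=(4,14,4,14) → FL=S FR=W RL=S RR=W

after cmd 1 (t=39): FL=S FR=W RL=S RR=W
after cmd 2 (t=42): FL=S FR=W RL=S RR=W
after cmd 3 (t=56): FL=S FR=S RL=S RR=S
after cmd 4 (t=72): FL=W FR=S RL=W RR=S
after cmd 5 (t=78): FL=S FR=W RL=S RR=W


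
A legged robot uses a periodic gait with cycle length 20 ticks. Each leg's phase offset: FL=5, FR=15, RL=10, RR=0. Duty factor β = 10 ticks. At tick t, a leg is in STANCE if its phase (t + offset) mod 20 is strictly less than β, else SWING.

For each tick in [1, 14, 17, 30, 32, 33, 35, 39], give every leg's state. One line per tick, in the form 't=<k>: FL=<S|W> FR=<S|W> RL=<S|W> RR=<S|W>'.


t=1: phase=(6,16,11,1) vs β=10 → FL=S FR=W RL=W RR=S
t=14: phase=(19,9,4,14) vs β=10 → FL=W FR=S RL=S RR=W
t=17: phase=(2,12,7,17) vs β=10 → FL=S FR=W RL=S RR=W
t=30: phase=(15,5,0,10) vs β=10 → FL=W FR=S RL=S RR=W
t=32: phase=(17,7,2,12) vs β=10 → FL=W FR=S RL=S RR=W
t=33: phase=(18,8,3,13) vs β=10 → FL=W FR=S RL=S RR=W
t=35: phase=(0,10,5,15) vs β=10 → FL=S FR=W RL=S RR=W
t=39: phase=(4,14,9,19) vs β=10 → FL=S FR=W RL=S RR=W

t=1: FL=S FR=W RL=W RR=S
t=14: FL=W FR=S RL=S RR=W
t=17: FL=S FR=W RL=S RR=W
t=30: FL=W FR=S RL=S RR=W
t=32: FL=W FR=S RL=S RR=W
t=33: FL=W FR=S RL=S RR=W
t=35: FL=S FR=W RL=S RR=W
t=39: FL=S FR=W RL=S RR=W


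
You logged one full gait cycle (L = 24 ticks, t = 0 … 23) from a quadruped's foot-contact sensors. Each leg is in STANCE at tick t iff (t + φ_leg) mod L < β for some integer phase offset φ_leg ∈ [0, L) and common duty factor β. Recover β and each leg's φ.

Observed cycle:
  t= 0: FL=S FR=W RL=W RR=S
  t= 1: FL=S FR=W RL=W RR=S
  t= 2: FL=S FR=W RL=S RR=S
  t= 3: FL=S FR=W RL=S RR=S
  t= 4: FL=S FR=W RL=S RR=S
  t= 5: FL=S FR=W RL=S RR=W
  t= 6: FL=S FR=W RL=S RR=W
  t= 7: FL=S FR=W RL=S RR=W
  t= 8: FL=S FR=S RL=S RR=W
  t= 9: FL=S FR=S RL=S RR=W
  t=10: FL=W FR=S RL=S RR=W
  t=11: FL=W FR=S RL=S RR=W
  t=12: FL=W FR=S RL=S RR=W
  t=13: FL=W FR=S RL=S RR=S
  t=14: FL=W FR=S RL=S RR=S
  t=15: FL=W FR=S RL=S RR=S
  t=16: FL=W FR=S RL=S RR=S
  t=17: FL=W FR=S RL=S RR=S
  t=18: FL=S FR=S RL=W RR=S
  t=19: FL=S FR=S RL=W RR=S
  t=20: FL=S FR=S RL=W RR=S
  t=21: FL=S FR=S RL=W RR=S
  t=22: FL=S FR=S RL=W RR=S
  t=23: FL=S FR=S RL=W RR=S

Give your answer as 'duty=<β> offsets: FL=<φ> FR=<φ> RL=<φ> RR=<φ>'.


duty β = stance ticks per leg = 16
FL: stance ticks = 16; W→S at t=18 → φ=6
FR: stance ticks = 16; W→S at t=8 → φ=16
RL: stance ticks = 16; W→S at t=2 → φ=22
RR: stance ticks = 16; W→S at t=13 → φ=11

duty=16 offsets: FL=6 FR=16 RL=22 RR=11


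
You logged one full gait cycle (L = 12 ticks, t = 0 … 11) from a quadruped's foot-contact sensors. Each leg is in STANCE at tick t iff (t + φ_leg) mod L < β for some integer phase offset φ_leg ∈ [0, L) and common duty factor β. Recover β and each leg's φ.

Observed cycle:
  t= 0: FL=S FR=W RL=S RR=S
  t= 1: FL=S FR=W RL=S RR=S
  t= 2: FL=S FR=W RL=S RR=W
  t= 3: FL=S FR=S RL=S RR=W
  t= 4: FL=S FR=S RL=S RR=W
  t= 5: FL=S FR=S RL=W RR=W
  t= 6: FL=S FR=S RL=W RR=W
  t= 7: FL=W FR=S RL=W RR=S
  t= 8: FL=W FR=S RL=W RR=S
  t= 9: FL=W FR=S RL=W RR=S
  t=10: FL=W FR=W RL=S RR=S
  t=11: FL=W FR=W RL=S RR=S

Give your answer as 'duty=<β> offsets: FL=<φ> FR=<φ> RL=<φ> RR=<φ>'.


duty β = stance ticks per leg = 7
FL: stance ticks = 7; W→S at t=0 → φ=0
FR: stance ticks = 7; W→S at t=3 → φ=9
RL: stance ticks = 7; W→S at t=10 → φ=2
RR: stance ticks = 7; W→S at t=7 → φ=5

duty=7 offsets: FL=0 FR=9 RL=2 RR=5


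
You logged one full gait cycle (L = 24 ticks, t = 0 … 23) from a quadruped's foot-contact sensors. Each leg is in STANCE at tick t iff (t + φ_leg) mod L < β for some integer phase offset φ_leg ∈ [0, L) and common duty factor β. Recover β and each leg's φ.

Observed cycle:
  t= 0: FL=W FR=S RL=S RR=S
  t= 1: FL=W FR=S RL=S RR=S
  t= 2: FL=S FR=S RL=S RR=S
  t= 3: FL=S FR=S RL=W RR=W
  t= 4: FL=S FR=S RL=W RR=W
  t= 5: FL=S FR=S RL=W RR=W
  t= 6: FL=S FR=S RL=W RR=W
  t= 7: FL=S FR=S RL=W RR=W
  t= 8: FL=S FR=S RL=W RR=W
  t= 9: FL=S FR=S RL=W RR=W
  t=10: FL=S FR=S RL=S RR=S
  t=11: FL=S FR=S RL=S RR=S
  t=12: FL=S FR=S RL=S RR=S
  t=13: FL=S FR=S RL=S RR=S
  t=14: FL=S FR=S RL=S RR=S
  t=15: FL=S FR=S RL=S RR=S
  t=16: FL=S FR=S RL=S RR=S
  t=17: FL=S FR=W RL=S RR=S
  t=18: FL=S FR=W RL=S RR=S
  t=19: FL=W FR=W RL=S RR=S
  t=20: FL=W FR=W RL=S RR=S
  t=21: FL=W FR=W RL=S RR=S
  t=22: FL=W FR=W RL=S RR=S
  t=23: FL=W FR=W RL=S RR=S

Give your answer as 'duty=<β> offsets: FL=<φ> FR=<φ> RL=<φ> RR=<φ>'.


duty β = stance ticks per leg = 17
FL: stance ticks = 17; W→S at t=2 → φ=22
FR: stance ticks = 17; W→S at t=0 → φ=0
RL: stance ticks = 17; W→S at t=10 → φ=14
RR: stance ticks = 17; W→S at t=10 → φ=14

duty=17 offsets: FL=22 FR=0 RL=14 RR=14


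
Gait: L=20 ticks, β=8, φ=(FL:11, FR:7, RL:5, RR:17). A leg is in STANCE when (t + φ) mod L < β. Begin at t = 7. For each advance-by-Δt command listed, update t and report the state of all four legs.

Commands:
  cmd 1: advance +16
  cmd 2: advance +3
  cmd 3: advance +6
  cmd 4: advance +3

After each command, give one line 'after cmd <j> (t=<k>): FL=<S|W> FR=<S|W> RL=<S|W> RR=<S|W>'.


start t=7: FL=W FR=W RL=W RR=S
cmd 1: advance +16 → t=23, phase=(14,10,8,0) → FL=W FR=W RL=W RR=S
cmd 2: advance +3 → t=26, phase=(17,13,11,3) → FL=W FR=W RL=W RR=S
cmd 3: advance +6 → t=32, phase=(3,19,17,9) → FL=S FR=W RL=W RR=W
cmd 4: advance +3 → t=35, phase=(6,2,0,12) → FL=S FR=S RL=S RR=W

after cmd 1 (t=23): FL=W FR=W RL=W RR=S
after cmd 2 (t=26): FL=W FR=W RL=W RR=S
after cmd 3 (t=32): FL=S FR=W RL=W RR=W
after cmd 4 (t=35): FL=S FR=S RL=S RR=W


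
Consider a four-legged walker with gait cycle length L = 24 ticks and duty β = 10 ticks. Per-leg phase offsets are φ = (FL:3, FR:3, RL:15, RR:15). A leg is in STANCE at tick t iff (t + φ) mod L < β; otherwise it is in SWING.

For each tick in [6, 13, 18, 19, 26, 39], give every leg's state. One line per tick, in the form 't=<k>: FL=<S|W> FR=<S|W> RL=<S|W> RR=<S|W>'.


t=6: FL=S FR=S RL=W RR=W
t=13: FL=W FR=W RL=S RR=S
t=18: FL=W FR=W RL=S RR=S
t=19: FL=W FR=W RL=W RR=W
t=26: FL=S FR=S RL=W RR=W
t=39: FL=W FR=W RL=S RR=S

t=6: phase=(9,9,21,21) vs β=10 → FL=S FR=S RL=W RR=W
t=13: phase=(16,16,4,4) vs β=10 → FL=W FR=W RL=S RR=S
t=18: phase=(21,21,9,9) vs β=10 → FL=W FR=W RL=S RR=S
t=19: phase=(22,22,10,10) vs β=10 → FL=W FR=W RL=W RR=W
t=26: phase=(5,5,17,17) vs β=10 → FL=S FR=S RL=W RR=W
t=39: phase=(18,18,6,6) vs β=10 → FL=W FR=W RL=S RR=S


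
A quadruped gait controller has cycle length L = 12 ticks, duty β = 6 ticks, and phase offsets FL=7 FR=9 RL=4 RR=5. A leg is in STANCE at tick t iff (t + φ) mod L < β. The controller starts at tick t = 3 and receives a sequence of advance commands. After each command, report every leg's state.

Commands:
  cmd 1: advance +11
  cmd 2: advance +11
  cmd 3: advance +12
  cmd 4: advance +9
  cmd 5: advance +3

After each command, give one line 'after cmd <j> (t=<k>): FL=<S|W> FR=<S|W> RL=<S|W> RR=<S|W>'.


after cmd 1 (t=14): FL=W FR=W RL=W RR=W
after cmd 2 (t=25): FL=W FR=W RL=S RR=W
after cmd 3 (t=37): FL=W FR=W RL=S RR=W
after cmd 4 (t=46): FL=S FR=W RL=S RR=S
after cmd 5 (t=49): FL=W FR=W RL=S RR=W

start t=3: FL=W FR=S RL=W RR=W
cmd 1: advance +11 → t=14, phase=(9,11,6,7) → FL=W FR=W RL=W RR=W
cmd 2: advance +11 → t=25, phase=(8,10,5,6) → FL=W FR=W RL=S RR=W
cmd 3: advance +12 → t=37, phase=(8,10,5,6) → FL=W FR=W RL=S RR=W
cmd 4: advance +9 → t=46, phase=(5,7,2,3) → FL=S FR=W RL=S RR=S
cmd 5: advance +3 → t=49, phase=(8,10,5,6) → FL=W FR=W RL=S RR=W


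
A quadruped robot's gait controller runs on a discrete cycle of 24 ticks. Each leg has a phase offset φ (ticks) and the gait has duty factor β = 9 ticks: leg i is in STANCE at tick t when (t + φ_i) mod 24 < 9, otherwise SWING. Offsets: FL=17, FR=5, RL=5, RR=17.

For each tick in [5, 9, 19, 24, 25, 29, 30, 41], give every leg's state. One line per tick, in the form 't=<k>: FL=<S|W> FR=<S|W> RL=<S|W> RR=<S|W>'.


t=5: FL=W FR=W RL=W RR=W
t=9: FL=S FR=W RL=W RR=S
t=19: FL=W FR=S RL=S RR=W
t=24: FL=W FR=S RL=S RR=W
t=25: FL=W FR=S RL=S RR=W
t=29: FL=W FR=W RL=W RR=W
t=30: FL=W FR=W RL=W RR=W
t=41: FL=W FR=W RL=W RR=W

t=5: phase=(22,10,10,22) vs β=9 → FL=W FR=W RL=W RR=W
t=9: phase=(2,14,14,2) vs β=9 → FL=S FR=W RL=W RR=S
t=19: phase=(12,0,0,12) vs β=9 → FL=W FR=S RL=S RR=W
t=24: phase=(17,5,5,17) vs β=9 → FL=W FR=S RL=S RR=W
t=25: phase=(18,6,6,18) vs β=9 → FL=W FR=S RL=S RR=W
t=29: phase=(22,10,10,22) vs β=9 → FL=W FR=W RL=W RR=W
t=30: phase=(23,11,11,23) vs β=9 → FL=W FR=W RL=W RR=W
t=41: phase=(10,22,22,10) vs β=9 → FL=W FR=W RL=W RR=W


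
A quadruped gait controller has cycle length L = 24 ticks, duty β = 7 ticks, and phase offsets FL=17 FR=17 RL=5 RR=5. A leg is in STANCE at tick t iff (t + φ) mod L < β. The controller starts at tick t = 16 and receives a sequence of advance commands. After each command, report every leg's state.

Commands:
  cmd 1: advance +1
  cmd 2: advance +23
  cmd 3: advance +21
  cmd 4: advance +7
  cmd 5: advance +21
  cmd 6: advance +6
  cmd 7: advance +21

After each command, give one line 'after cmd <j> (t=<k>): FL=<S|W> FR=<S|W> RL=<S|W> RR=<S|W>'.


after cmd 1 (t=17): FL=W FR=W RL=W RR=W
after cmd 2 (t=40): FL=W FR=W RL=W RR=W
after cmd 3 (t=61): FL=S FR=S RL=W RR=W
after cmd 4 (t=68): FL=W FR=W RL=S RR=S
after cmd 5 (t=89): FL=W FR=W RL=W RR=W
after cmd 6 (t=95): FL=W FR=W RL=S RR=S
after cmd 7 (t=116): FL=W FR=W RL=S RR=S

start t=16: FL=W FR=W RL=W RR=W
cmd 1: advance +1 → t=17, phase=(10,10,22,22) → FL=W FR=W RL=W RR=W
cmd 2: advance +23 → t=40, phase=(9,9,21,21) → FL=W FR=W RL=W RR=W
cmd 3: advance +21 → t=61, phase=(6,6,18,18) → FL=S FR=S RL=W RR=W
cmd 4: advance +7 → t=68, phase=(13,13,1,1) → FL=W FR=W RL=S RR=S
cmd 5: advance +21 → t=89, phase=(10,10,22,22) → FL=W FR=W RL=W RR=W
cmd 6: advance +6 → t=95, phase=(16,16,4,4) → FL=W FR=W RL=S RR=S
cmd 7: advance +21 → t=116, phase=(13,13,1,1) → FL=W FR=W RL=S RR=S


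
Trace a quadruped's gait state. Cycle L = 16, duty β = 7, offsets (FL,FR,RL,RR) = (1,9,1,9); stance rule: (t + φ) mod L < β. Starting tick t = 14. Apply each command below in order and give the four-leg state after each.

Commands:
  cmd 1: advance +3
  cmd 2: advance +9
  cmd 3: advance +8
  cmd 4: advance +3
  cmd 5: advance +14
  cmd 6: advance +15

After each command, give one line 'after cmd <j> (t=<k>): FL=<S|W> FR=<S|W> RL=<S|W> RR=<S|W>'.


start t=14: FL=W FR=W RL=W RR=W
cmd 1: advance +3 → t=17, phase=(2,10,2,10) → FL=S FR=W RL=S RR=W
cmd 2: advance +9 → t=26, phase=(11,3,11,3) → FL=W FR=S RL=W RR=S
cmd 3: advance +8 → t=34, phase=(3,11,3,11) → FL=S FR=W RL=S RR=W
cmd 4: advance +3 → t=37, phase=(6,14,6,14) → FL=S FR=W RL=S RR=W
cmd 5: advance +14 → t=51, phase=(4,12,4,12) → FL=S FR=W RL=S RR=W
cmd 6: advance +15 → t=66, phase=(3,11,3,11) → FL=S FR=W RL=S RR=W

after cmd 1 (t=17): FL=S FR=W RL=S RR=W
after cmd 2 (t=26): FL=W FR=S RL=W RR=S
after cmd 3 (t=34): FL=S FR=W RL=S RR=W
after cmd 4 (t=37): FL=S FR=W RL=S RR=W
after cmd 5 (t=51): FL=S FR=W RL=S RR=W
after cmd 6 (t=66): FL=S FR=W RL=S RR=W


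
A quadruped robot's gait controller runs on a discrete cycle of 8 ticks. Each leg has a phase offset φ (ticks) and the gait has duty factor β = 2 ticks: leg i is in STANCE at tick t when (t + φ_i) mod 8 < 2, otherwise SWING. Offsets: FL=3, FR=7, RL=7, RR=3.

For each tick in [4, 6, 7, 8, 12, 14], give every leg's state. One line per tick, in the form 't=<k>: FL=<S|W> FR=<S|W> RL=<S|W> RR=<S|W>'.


t=4: phase=(7,3,3,7) vs β=2 → FL=W FR=W RL=W RR=W
t=6: phase=(1,5,5,1) vs β=2 → FL=S FR=W RL=W RR=S
t=7: phase=(2,6,6,2) vs β=2 → FL=W FR=W RL=W RR=W
t=8: phase=(3,7,7,3) vs β=2 → FL=W FR=W RL=W RR=W
t=12: phase=(7,3,3,7) vs β=2 → FL=W FR=W RL=W RR=W
t=14: phase=(1,5,5,1) vs β=2 → FL=S FR=W RL=W RR=S

t=4: FL=W FR=W RL=W RR=W
t=6: FL=S FR=W RL=W RR=S
t=7: FL=W FR=W RL=W RR=W
t=8: FL=W FR=W RL=W RR=W
t=12: FL=W FR=W RL=W RR=W
t=14: FL=S FR=W RL=W RR=S


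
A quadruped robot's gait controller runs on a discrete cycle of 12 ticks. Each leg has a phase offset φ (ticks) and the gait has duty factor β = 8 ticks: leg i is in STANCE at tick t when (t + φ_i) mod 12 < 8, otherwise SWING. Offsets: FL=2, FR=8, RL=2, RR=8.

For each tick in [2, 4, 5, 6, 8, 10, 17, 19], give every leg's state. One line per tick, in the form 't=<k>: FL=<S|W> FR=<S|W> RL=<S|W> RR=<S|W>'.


t=2: FL=S FR=W RL=S RR=W
t=4: FL=S FR=S RL=S RR=S
t=5: FL=S FR=S RL=S RR=S
t=6: FL=W FR=S RL=W RR=S
t=8: FL=W FR=S RL=W RR=S
t=10: FL=S FR=S RL=S RR=S
t=17: FL=S FR=S RL=S RR=S
t=19: FL=W FR=S RL=W RR=S

t=2: phase=(4,10,4,10) vs β=8 → FL=S FR=W RL=S RR=W
t=4: phase=(6,0,6,0) vs β=8 → FL=S FR=S RL=S RR=S
t=5: phase=(7,1,7,1) vs β=8 → FL=S FR=S RL=S RR=S
t=6: phase=(8,2,8,2) vs β=8 → FL=W FR=S RL=W RR=S
t=8: phase=(10,4,10,4) vs β=8 → FL=W FR=S RL=W RR=S
t=10: phase=(0,6,0,6) vs β=8 → FL=S FR=S RL=S RR=S
t=17: phase=(7,1,7,1) vs β=8 → FL=S FR=S RL=S RR=S
t=19: phase=(9,3,9,3) vs β=8 → FL=W FR=S RL=W RR=S


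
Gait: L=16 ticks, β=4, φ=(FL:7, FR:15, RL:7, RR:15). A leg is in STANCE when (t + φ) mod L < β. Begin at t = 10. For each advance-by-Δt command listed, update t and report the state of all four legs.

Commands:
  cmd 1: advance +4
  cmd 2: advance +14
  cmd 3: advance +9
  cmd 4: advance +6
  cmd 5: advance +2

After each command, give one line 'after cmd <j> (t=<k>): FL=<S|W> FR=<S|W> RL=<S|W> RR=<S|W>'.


after cmd 1 (t=14): FL=W FR=W RL=W RR=W
after cmd 2 (t=28): FL=S FR=W RL=S RR=W
after cmd 3 (t=37): FL=W FR=W RL=W RR=W
after cmd 4 (t=43): FL=S FR=W RL=S RR=W
after cmd 5 (t=45): FL=W FR=W RL=W RR=W

start t=10: FL=S FR=W RL=S RR=W
cmd 1: advance +4 → t=14, phase=(5,13,5,13) → FL=W FR=W RL=W RR=W
cmd 2: advance +14 → t=28, phase=(3,11,3,11) → FL=S FR=W RL=S RR=W
cmd 3: advance +9 → t=37, phase=(12,4,12,4) → FL=W FR=W RL=W RR=W
cmd 4: advance +6 → t=43, phase=(2,10,2,10) → FL=S FR=W RL=S RR=W
cmd 5: advance +2 → t=45, phase=(4,12,4,12) → FL=W FR=W RL=W RR=W
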